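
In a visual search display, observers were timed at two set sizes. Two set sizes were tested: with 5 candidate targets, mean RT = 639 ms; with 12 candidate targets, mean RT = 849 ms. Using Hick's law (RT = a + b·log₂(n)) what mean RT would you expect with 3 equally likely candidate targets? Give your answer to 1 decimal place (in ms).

516.5 ms

RT is linear in log₂ n, so two points fix the line:
  b = (849 − 639) / (log₂ 12 − log₂ 5) = 210 / (3.5850 − 2.3219) = 166.266 ms/bit
  a = 639 − 166.266 × 2.3219 = 252.942 ms
Then RT(3) = 252.942 + 166.266 × log₂ 3 = 252.942 + 166.266 × 1.5850 ≈ 516.467 ms.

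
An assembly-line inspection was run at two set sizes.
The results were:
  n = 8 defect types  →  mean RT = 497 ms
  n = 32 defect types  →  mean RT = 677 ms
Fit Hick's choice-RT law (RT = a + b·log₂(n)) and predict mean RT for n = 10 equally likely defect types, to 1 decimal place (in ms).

Fit slope and intercept:
  b = (677 − 497) / (log₂ 32 − log₂ 8) = 180 / (5 − 3) = 90.000 ms/bit
  a = 497 − 90.000 × 3 = 227.000 ms
Then RT(10) = 227.000 + 90.000 × log₂ 10 = 227.000 + 90.000 × 3.3219 ≈ 525.974 ms.

526.0 ms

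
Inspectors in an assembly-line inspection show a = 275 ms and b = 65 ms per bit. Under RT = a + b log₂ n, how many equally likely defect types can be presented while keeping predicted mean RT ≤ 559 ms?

20

65·log₂ n ≤ 559 − 275 = 284, giving log₂ n ≤ 4.3692 and n ≤ 20.667. The largest whole number is 20.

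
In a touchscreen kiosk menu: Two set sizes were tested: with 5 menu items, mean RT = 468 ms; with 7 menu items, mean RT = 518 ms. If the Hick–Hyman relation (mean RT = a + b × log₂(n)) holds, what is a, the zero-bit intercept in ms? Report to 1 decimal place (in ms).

Slope: b = (518 − 468) / (log₂ 7 − log₂ 5) = 50/0.4854 = 103.002 ms/bit.
a = RT₁ − b·log₂ n₁ = 468 − 103.002 × 2.3219 = 228.836 ms.

228.8 ms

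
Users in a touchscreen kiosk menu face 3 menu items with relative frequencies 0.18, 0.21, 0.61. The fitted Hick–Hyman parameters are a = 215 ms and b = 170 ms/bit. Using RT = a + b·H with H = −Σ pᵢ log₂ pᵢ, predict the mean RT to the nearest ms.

H = 0.18·log₂(1/0.18) + 0.21·log₂(1/0.21) + 0.61·log₂(1/0.61) = 1.3531 bits.
RT = 215 + 170 × 1.3531 = 445.03 ms.

445 ms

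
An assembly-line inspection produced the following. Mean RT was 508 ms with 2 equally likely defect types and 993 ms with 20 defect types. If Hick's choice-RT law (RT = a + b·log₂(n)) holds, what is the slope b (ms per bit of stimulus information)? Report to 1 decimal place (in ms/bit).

146.0 ms/bit

Slope: b = (993 − 508) / (log₂ 20 − log₂ 2) = 485/3.3219 = 146.000 ms/bit.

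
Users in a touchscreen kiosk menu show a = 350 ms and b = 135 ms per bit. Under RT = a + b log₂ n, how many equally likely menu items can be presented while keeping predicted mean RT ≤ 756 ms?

8

135·log₂ n ≤ 756 − 350 = 406, giving log₂ n ≤ 3.0074 and n ≤ 8.041. The largest whole number is 8.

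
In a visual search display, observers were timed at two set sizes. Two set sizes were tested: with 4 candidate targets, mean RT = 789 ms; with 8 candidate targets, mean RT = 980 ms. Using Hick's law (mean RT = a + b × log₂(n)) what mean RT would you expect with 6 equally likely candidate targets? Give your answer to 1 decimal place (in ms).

Fit slope and intercept:
  b = (980 − 789) / (log₂ 8 − log₂ 4) = 191 / (3 − 2) = 191.000 ms/bit
  a = 789 − 191.000 × 2 = 407.000 ms
Then RT(6) = 407.000 + 191.000 × log₂ 6 = 407.000 + 191.000 × 2.5850 ≈ 900.728 ms.

900.7 ms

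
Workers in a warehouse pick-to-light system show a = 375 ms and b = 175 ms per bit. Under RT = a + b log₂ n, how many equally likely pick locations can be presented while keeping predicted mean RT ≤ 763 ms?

175·log₂ n ≤ 763 − 375 = 388, giving log₂ n ≤ 2.2171 and n ≤ 4.650. The largest whole number is 4.

4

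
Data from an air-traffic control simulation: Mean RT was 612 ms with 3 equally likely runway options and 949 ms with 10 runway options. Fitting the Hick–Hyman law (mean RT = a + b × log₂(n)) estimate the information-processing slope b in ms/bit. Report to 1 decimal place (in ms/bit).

194.0 ms/bit

b = (RT₂ − RT₁)/(log₂ n₂ − log₂ n₁) = (949 − 612)/(3.3219 − 1.5850) = 194.017 ms/bit.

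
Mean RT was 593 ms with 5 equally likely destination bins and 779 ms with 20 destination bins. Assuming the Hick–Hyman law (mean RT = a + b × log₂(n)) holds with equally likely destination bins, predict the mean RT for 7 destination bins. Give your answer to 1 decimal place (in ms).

638.1 ms

With log₂ n on the abscissa the relation is linear; from the two conditions:
  b = (779 − 593) / (log₂ 20 − log₂ 5) = 186 / (4.3219 − 2.3219) = 93.000 ms/bit
  a = 593 − 93.000 × 2.3219 = 377.061 ms
Then RT(7) = 377.061 + 93.000 × log₂ 7 = 377.061 + 93.000 × 2.8074 ≈ 638.145 ms.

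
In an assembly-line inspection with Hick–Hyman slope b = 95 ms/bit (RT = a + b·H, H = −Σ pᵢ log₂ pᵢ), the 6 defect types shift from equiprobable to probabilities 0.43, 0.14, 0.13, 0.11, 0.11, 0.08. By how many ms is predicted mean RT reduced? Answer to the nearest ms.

The RT saving is b·ΔH. Equiprobable H₀ = log₂(6) = 2.5850 bits; with the given probabilities H = 2.2954 bits.
b·(H₀ − H) = 95 × (2.5850 − 2.2954) = 27.51 ms.

28 ms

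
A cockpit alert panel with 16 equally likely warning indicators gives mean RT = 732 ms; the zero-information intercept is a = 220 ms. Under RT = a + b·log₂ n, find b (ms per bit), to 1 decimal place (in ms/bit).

128.0 ms/bit

b = (732 − 220) / log₂(16) = 512 / 4 = 128.000 ms/bit.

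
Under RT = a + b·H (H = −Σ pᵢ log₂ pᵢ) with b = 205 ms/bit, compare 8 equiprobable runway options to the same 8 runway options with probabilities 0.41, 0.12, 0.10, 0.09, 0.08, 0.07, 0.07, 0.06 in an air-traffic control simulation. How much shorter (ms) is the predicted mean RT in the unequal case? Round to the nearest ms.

The RT saving is b·ΔH. Equiprobable H₀ = log₂(8) = 3.0000 bits; with the given probabilities H = 2.6115 bits.
b·(H₀ − H) = 205 × (3.0000 − 2.6115) = 79.65 ms.

80 ms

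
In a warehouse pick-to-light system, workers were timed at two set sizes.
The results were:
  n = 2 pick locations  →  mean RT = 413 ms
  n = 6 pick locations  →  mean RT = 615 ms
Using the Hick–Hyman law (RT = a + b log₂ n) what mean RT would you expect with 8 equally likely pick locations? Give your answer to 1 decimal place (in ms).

Fit slope and intercept:
  b = (615 − 413) / (log₂ 6 − log₂ 2) = 202 / (2.5850 − 1) = 127.448 ms/bit
  a = 413 − 127.448 × 1 = 285.552 ms
Then RT(8) = 285.552 + 127.448 × log₂ 8 = 285.552 + 127.448 × 3 ≈ 667.896 ms.

667.9 ms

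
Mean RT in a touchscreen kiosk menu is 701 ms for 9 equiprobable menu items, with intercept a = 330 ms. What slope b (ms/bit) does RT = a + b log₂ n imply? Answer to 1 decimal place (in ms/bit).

117.0 ms/bit

log₂(9) = 3.1699 bits.
b = (RT − a)/log₂ n = (701 − 330) / 3.1699 = 117.037 ms/bit.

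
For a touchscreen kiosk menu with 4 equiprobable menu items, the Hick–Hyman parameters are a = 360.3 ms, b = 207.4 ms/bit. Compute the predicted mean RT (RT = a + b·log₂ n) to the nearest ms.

log₂(4) = 2 bits, so RT = 360.3 + 207.4 × 2 ≈ 775.100 ms.

775 ms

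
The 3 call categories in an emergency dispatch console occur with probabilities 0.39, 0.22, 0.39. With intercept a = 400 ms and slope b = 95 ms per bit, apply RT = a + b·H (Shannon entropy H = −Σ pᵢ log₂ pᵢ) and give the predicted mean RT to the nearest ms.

546 ms

Entropy contributions −pᵢ log₂ pᵢ: 0.5298, 0.4806, 0.5298; sum H = 1.5402 bits.
RT = a + bH = 400 + 95·1.5402 = 546.32 ms.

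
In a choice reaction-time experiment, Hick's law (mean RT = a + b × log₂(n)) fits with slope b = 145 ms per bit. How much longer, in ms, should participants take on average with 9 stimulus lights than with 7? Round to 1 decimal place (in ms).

52.6 ms

ΔRT = (a + b log₂ n₂) − (a + b log₂ n₁) = b·(log₂ n₂ − log₂ n₁).
log₂(9) − log₂(7) = 3.1699 − 2.8074 = 0.3626.
ΔRT = 145 × 0.3626 = 52.573 ms.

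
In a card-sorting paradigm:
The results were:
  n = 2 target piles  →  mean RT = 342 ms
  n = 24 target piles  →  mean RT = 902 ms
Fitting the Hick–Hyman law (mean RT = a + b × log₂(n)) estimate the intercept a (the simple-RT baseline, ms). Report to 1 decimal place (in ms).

The slope on a log₂ axis is (902 − 342) / (4.5850 − 1) = 156.208 ms/bit.
Intercept: a = 342 − 156.208·log₂(2) = 185.792 ms.

185.8 ms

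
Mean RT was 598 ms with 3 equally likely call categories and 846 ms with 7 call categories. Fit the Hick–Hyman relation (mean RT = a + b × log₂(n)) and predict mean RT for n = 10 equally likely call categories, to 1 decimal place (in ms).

Fit slope and intercept:
  b = (846 − 598) / (log₂ 7 − log₂ 3) = 248 / (2.8074 − 1.5850) = 202.881 ms/bit
  a = 598 − 202.881 × 1.5850 = 276.441 ms
Then RT(10) = 276.441 + 202.881 × log₂ 10 = 276.441 + 202.881 × 3.3219 ≈ 950.397 ms.

950.4 ms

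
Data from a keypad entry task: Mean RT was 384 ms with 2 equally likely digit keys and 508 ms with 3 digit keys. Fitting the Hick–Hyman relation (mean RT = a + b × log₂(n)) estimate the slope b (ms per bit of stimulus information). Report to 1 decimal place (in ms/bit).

b = (RT₂ − RT₁)/(log₂ n₂ − log₂ n₁) = (508 − 384)/(1.5850 − 1) = 211.979 ms/bit.

212.0 ms/bit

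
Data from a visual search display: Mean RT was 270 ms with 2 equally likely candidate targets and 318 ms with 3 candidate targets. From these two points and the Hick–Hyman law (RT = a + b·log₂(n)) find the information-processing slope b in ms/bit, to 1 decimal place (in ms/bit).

b = (RT₂ − RT₁)/(log₂ n₂ − log₂ n₁) = (318 − 270)/(1.5850 − 1) = 82.057 ms/bit.

82.1 ms/bit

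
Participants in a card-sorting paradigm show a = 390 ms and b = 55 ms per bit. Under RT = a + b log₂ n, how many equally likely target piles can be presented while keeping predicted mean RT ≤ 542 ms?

Information budget: (542 − 390)/55 = 2.7636 bits, so n ≤ 2^2.7636 = 6.791 → at most 6.

6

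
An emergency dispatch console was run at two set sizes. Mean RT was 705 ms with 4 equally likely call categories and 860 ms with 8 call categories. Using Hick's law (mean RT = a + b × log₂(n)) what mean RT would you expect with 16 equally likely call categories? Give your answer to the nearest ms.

1015 ms

With log₂ n on the abscissa the relation is linear; from the two conditions:
  b = (860 − 705) / (log₂ 8 − log₂ 4) = 155 / (3 − 2) = 155 ms/bit
  a = 705 − 155 × 2 = 395 ms
Then RT(16) = 395 + 155 × log₂ 16 = 395 + 155 × 4 ≈ 1015.000 ms.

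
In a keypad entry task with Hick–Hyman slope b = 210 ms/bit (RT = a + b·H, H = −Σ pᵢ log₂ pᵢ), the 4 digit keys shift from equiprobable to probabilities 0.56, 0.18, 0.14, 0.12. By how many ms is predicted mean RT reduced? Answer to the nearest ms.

68 ms

The RT saving is b·ΔH. Equiprobable H₀ = log₂(4) = 2.0000 bits; with the given probabilities H = 1.6779 bits.
b·(H₀ − H) = 210 × (2.0000 − 1.6779) = 67.64 ms.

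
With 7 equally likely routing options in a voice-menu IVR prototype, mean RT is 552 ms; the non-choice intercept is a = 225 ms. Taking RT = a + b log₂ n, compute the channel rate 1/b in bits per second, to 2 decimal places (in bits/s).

Choice component = 552 − 225 = 327 ms over log₂(7) = 2.8074 bits.
b = 327 / 2.8074 = 116.480 ms/bit, so 1/b = 8.585 bits/s.

8.59 bits/s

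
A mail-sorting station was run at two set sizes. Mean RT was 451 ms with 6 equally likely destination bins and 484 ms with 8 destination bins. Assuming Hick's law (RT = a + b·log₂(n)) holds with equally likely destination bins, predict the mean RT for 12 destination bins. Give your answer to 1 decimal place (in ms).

530.5 ms

Solve the two-equation system in a and b:
  b = (484 − 451) / (log₂ 8 − log₂ 6) = 33 / (3 − 2.5850) = 79.511 ms/bit
  a = 451 − 79.511 × 2.5850 = 245.467 ms
Then RT(12) = 245.467 + 79.511 × log₂ 12 = 245.467 + 79.511 × 3.5850 ≈ 530.511 ms.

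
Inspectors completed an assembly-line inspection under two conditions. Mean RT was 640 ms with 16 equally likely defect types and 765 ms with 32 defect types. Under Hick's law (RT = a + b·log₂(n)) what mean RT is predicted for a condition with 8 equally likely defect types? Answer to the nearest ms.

515 ms

RT is linear in log₂ n, so two points fix the line:
  b = (765 − 640) / (log₂ 32 − log₂ 16) = 125 / (5 − 4) = 125 ms/bit
  a = 640 − 125 × 4 = 140 ms
Then RT(8) = 140 + 125 × log₂ 8 = 140 + 125 × 3 ≈ 515.000 ms.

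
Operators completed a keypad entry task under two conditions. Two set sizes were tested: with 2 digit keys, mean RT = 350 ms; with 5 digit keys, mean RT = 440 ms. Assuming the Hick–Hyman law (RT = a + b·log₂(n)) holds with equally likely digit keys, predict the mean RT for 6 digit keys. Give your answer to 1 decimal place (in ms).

457.9 ms

Fit slope and intercept:
  b = (440 − 350) / (log₂ 5 − log₂ 2) = 90 / (2.3219 − 1) = 68.082 ms/bit
  a = 350 − 68.082 × 1 = 281.918 ms
Then RT(6) = 281.918 + 68.082 × log₂ 6 = 281.918 + 68.082 × 2.5850 ≈ 457.908 ms.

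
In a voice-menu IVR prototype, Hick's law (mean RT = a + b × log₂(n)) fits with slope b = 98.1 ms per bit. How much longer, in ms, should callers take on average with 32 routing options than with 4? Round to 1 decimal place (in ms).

ΔRT = (a + b log₂ n₂) − (a + b log₂ n₁) = b·(log₂ n₂ − log₂ n₁).
log₂(32) − log₂(4) = log₂(32/4) = log₂(8) = 3.
ΔRT = 98.1 × 3.0000 = 294.300 ms.

294.3 ms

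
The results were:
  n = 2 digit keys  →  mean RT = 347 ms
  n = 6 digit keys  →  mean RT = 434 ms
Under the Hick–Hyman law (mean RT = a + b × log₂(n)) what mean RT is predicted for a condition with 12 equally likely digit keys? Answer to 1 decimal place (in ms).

488.9 ms

Solve the two-equation system in a and b:
  b = (434 − 347) / (log₂ 6 − log₂ 2) = 87 / (2.5850 − 1) = 54.891 ms/bit
  a = 347 − 54.891 × 1 = 292.109 ms
Then RT(12) = 292.109 + 54.891 × log₂ 12 = 292.109 + 54.891 × 3.5850 ≈ 488.891 ms.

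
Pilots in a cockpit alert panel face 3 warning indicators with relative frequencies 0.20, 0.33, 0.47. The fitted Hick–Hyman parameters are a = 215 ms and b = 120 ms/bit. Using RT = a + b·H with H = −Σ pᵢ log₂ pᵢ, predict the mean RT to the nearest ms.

H = 0.20·log₂(1/0.20) + 0.33·log₂(1/0.33) + 0.47·log₂(1/0.47) = 1.5042 bits.
RT = 215 + 120 × 1.5042 = 395.50 ms.

395 ms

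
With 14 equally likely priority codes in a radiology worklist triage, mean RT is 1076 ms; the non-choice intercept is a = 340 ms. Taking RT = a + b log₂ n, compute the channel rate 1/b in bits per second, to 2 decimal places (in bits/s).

5.17 bits/s

b = (1076 − 340)/log₂ 14 = 736/3.8074 = 193.310 ms per bit = 0.19331 s/bit; the reciprocal is 5.173 bits/s.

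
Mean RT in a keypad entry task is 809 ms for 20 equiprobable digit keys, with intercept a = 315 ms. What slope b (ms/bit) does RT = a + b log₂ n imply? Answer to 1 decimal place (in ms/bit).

b = (809 − 315) / log₂(20) = 494 / 4.3219 = 114.301 ms/bit.

114.3 ms/bit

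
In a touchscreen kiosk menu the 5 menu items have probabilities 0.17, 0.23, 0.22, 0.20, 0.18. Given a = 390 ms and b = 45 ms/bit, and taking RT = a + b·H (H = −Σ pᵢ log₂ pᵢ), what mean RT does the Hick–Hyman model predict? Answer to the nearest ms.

494 ms

H = 0.17·log₂(1/0.17) + 0.23·log₂(1/0.23) + 0.22·log₂(1/0.22) + 0.20·log₂(1/0.20) + 0.18·log₂(1/0.18) = 2.3125 bits.
RT = 390 + 45 × 2.3125 = 494.06 ms.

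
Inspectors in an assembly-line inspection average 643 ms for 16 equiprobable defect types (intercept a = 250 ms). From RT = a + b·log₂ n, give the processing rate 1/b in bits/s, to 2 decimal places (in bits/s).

Choice component = 643 − 250 = 393 ms over log₂(16) = 4 bits.
b = 393 / 4 = 98.250 ms/bit, so 1/b = 10.178 bits/s.

10.18 bits/s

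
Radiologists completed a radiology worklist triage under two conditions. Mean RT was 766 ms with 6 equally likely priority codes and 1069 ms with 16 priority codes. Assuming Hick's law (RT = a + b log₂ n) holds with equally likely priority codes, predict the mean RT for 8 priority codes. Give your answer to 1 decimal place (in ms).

854.9 ms

RT is linear in log₂ n, so two points fix the line:
  b = (1069 − 766) / (log₂ 16 − log₂ 6) = 303 / (4 − 2.5850) = 214.129 ms/bit
  a = 766 − 214.129 × 2.5850 = 212.486 ms
Then RT(8) = 212.486 + 214.129 × log₂ 8 = 212.486 + 214.129 × 3 ≈ 854.871 ms.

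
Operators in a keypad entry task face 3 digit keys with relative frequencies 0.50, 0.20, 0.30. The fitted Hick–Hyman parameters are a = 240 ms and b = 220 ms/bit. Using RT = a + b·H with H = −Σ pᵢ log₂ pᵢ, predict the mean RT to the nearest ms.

567 ms

Entropy contributions −pᵢ log₂ pᵢ: 0.5000, 0.4644, 0.5211; sum H = 1.4855 bits.
RT = a + bH = 240 + 220·1.4855 = 566.80 ms.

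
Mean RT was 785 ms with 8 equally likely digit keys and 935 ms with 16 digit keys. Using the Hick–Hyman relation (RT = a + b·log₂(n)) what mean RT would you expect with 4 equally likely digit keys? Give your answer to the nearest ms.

635 ms

RT is linear in log₂ n, so two points fix the line:
  b = (935 − 785) / (log₂ 16 − log₂ 8) = 150 / (4 − 3) = 150 ms/bit
  a = 785 − 150 × 3 = 335 ms
Then RT(4) = 335 + 150 × log₂ 4 = 335 + 150 × 2 ≈ 635.000 ms.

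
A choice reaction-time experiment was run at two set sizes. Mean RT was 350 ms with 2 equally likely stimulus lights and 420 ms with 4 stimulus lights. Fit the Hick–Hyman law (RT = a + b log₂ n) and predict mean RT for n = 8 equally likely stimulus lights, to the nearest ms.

490 ms

With log₂ n on the abscissa the relation is linear; from the two conditions:
  b = (420 − 350) / (log₂ 4 − log₂ 2) = 70 / (2 − 1) = 70 ms/bit
  a = 350 − 70 × 1 = 280 ms
Then RT(8) = 280 + 70 × log₂ 8 = 280 + 70 × 3 ≈ 490.000 ms.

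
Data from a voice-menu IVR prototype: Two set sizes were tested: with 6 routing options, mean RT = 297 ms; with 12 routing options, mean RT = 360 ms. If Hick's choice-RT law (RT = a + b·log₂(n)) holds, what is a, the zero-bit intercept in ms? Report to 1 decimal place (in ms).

134.1 ms

Slope: b = (360 − 297) / (log₂ 12 − log₂ 6) = 63/1.0000 = 63.000 ms/bit.
a = RT₁ − b·log₂ n₁ = 297 − 63.000 × 2.5850 = 134.147 ms.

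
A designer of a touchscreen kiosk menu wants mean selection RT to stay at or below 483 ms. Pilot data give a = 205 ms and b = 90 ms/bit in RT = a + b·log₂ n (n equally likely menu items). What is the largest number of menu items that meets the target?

Set 205 + 90·log₂ n ≤ 483 → log₂ n ≤ (483 − 205)/90 = 3.0889.
So n ≤ 2^3.0889 = 8.508; the largest integer n is 8.

8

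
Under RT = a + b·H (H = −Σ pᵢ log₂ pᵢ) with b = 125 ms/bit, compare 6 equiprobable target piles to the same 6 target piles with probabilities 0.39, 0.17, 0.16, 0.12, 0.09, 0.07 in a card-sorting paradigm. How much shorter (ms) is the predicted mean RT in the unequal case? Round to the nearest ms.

31 ms

Equiprobable entropy H₀ = log₂ 6 = 2.5850 bits.
Skewed entropy H = −Σ pᵢ log₂ pᵢ = 2.3357 bits.
ΔRT = b·(H₀ − H) = 125 × 0.2493 = 31.16 ms.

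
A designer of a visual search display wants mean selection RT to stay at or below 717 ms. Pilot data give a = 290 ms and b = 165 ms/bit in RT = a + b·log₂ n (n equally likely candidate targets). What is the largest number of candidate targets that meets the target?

6

165·log₂ n ≤ 717 − 290 = 427, giving log₂ n ≤ 2.5879 and n ≤ 6.012. The largest whole number is 6.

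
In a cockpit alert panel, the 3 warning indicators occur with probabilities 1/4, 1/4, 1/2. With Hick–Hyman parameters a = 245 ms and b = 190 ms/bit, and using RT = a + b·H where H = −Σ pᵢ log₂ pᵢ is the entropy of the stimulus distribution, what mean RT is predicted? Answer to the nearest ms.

530 ms

H = −Σ pᵢ log₂ pᵢ = 0.25·2 + 0.25·2 + 0.5·1 = 1.500 bits.
RT = 245 + 190 × 1.500 = 530.00 ms.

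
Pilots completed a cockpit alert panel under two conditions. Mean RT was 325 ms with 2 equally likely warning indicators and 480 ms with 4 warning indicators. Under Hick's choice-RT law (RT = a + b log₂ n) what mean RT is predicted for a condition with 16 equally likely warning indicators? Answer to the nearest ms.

790 ms

With log₂ n on the abscissa the relation is linear; from the two conditions:
  b = (480 − 325) / (log₂ 4 − log₂ 2) = 155 / (2 − 1) = 155 ms/bit
  a = 325 − 155 × 1 = 170 ms
Then RT(16) = 170 + 155 × log₂ 16 = 170 + 155 × 4 ≈ 790.000 ms.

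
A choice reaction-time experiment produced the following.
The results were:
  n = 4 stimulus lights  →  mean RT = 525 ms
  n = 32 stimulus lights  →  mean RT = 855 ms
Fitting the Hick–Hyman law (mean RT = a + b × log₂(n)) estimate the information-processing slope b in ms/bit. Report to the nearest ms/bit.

b = (RT₂ − RT₁)/(log₂ n₂ − log₂ n₁) = (855 − 525)/(5 − 2) = 110 ms/bit.

110 ms/bit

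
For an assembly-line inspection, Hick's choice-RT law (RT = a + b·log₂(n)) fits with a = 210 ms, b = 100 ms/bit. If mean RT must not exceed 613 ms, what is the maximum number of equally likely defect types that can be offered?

Set 210 + 100·log₂ n ≤ 613 → log₂ n ≤ (613 − 210)/100 = 4.0300.
So n ≤ 2^4.0300 = 16.336; the largest integer n is 16.

16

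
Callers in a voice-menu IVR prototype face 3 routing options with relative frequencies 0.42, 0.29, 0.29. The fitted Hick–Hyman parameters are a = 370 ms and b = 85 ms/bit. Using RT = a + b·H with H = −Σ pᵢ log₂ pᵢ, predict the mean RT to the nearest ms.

Entropy contributions −pᵢ log₂ pᵢ: 0.5256, 0.5179, 0.5179; sum H = 1.5615 bits.
RT = a + bH = 370 + 85·1.5615 = 502.72 ms.

503 ms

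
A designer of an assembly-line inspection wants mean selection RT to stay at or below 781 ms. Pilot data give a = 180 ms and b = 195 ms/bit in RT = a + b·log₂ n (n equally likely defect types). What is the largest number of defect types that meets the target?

Set 180 + 195·log₂ n ≤ 781 → log₂ n ≤ (781 − 180)/195 = 3.0821.
So n ≤ 2^3.0821 = 8.468; the largest integer n is 8.

8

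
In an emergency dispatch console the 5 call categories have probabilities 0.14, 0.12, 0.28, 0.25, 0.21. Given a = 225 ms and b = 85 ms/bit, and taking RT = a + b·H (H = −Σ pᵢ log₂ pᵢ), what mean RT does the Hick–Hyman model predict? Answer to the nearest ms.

H = 0.14·log₂(1/0.14) + 0.12·log₂(1/0.12) + 0.28·log₂(1/0.28) + 0.25·log₂(1/0.25) + 0.21·log₂(1/0.21) = 2.2512 bits.
RT = 225 + 85 × 2.2512 = 416.35 ms.

416 ms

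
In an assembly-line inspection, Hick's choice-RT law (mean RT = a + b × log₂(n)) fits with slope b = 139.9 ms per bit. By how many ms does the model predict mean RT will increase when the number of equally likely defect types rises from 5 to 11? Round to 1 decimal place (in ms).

159.1 ms

Only the slope matters, since a is common to both: ΔRT = b·log₂(n₂/n₁).
log₂(11) − log₂(5) = 3.4594 − 2.3219 = 1.1375.
ΔRT = 139.9 × 1.1375 = 159.137 ms.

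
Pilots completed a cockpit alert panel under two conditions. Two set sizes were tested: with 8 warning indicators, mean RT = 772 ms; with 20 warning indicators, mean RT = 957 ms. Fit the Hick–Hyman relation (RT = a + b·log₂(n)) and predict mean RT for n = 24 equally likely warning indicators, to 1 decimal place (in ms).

993.8 ms

RT is linear in log₂ n, so two points fix the line:
  b = (957 − 772) / (log₂ 20 − log₂ 8) = 185 / (4.3219 − 3) = 139.947 ms/bit
  a = 772 − 139.947 × 3 = 352.159 ms
Then RT(24) = 352.159 + 139.947 × log₂ 24 = 352.159 + 139.947 × 4.5850 ≈ 993.811 ms.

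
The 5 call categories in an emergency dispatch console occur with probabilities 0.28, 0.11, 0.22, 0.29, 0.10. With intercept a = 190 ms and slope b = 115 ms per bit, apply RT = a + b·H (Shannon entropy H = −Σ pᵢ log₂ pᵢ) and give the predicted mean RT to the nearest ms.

442 ms

H = 0.28·log₂(1/0.28) + 0.11·log₂(1/0.11) + 0.22·log₂(1/0.22) + 0.29·log₂(1/0.29) + 0.10·log₂(1/0.10) = 2.1952 bits.
RT = 190 + 115 × 2.1952 = 442.45 ms.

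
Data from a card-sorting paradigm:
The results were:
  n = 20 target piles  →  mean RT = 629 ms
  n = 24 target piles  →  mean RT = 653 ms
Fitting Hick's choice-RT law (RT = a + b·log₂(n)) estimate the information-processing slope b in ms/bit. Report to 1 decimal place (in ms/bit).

91.2 ms/bit

The slope on a log₂ axis is (653 − 629) / (4.5850 − 4.3219) = 91.243 ms/bit.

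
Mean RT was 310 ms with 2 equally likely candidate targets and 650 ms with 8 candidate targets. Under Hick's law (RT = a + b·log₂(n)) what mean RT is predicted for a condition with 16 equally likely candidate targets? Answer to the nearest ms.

820 ms

Solve the two-equation system in a and b:
  b = (650 − 310) / (log₂ 8 − log₂ 2) = 340 / (3 − 1) = 170 ms/bit
  a = 310 − 170 × 1 = 140 ms
Then RT(16) = 140 + 170 × log₂ 16 = 140 + 170 × 4 ≈ 820.000 ms.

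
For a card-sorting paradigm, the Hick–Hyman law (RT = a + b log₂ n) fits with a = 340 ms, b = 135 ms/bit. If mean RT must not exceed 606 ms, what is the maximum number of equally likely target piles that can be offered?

3

Set 340 + 135·log₂ n ≤ 606 → log₂ n ≤ (606 − 340)/135 = 1.9704.
So n ≤ 2^1.9704 = 3.919; the largest integer n is 3.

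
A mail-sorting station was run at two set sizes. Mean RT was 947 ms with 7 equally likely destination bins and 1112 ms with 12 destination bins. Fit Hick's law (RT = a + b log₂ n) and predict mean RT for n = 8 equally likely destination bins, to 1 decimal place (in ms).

987.9 ms

RT is linear in log₂ n, so two points fix the line:
  b = (1112 − 947) / (log₂ 12 − log₂ 7) = 165 / (3.5850 − 2.8074) = 212.189 ms/bit
  a = 947 − 212.189 × 2.8074 = 351.309 ms
Then RT(8) = 351.309 + 212.189 × log₂ 8 = 351.309 + 212.189 × 3 ≈ 987.877 ms.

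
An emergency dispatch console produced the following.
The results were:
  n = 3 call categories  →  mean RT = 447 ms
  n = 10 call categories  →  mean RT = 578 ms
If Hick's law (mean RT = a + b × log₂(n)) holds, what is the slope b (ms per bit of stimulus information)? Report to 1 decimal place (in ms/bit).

75.4 ms/bit

b = (RT₂ − RT₁)/(log₂ n₂ − log₂ n₁) = (578 − 447)/(3.3219 − 1.5850) = 75.419 ms/bit.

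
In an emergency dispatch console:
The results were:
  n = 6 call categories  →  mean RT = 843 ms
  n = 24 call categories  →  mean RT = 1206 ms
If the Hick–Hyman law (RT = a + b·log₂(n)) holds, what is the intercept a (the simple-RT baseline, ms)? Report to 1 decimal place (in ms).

373.8 ms

b = (RT₂ − RT₁)/(log₂ n₂ − log₂ n₁) = (1206 − 843)/(4.5850 − 2.5850) = 181.500 ms/bit.
Intercept: a = 843 − 181.500·log₂(6) = 373.829 ms.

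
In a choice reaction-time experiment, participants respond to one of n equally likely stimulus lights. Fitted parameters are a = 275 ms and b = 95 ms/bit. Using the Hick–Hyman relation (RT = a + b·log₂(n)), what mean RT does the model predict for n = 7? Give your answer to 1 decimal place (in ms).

541.7 ms

log₂(7) = 2.8074 bits, so RT = 275 + 95 × 2.8074 ≈ 541.699 ms.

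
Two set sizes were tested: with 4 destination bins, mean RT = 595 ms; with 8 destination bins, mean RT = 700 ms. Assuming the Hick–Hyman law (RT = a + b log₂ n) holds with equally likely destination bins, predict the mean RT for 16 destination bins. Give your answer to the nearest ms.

805 ms

Fit slope and intercept:
  b = (700 − 595) / (log₂ 8 − log₂ 4) = 105 / (3 − 2) = 105 ms/bit
  a = 595 − 105 × 2 = 385 ms
Then RT(16) = 385 + 105 × log₂ 16 = 385 + 105 × 4 ≈ 805.000 ms.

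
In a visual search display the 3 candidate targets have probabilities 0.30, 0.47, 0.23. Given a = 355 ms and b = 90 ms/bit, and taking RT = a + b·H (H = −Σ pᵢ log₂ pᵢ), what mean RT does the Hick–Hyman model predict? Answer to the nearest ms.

Entropy contributions −pᵢ log₂ pᵢ: 0.5211, 0.5120, 0.4877; sum H = 1.5207 bits.
RT = a + bH = 355 + 90·1.5207 = 491.86 ms.

492 ms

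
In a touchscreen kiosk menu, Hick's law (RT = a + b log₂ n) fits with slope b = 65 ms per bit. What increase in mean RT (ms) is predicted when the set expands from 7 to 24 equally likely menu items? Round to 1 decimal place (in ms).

The intercept a cancels: ΔRT = b·(log₂ n₂ − log₂ n₁) = b·log₂(n₂/n₁).
log₂(24) − log₂(7) = 4.5850 − 2.8074 = 1.7776.
ΔRT = 65 × 1.7776 = 115.544 ms.

115.5 ms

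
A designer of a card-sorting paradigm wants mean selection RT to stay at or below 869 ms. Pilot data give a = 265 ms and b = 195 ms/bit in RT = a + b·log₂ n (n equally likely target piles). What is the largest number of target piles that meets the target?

Set 265 + 195·log₂ n ≤ 869 → log₂ n ≤ (869 − 265)/195 = 3.0974.
So n ≤ 2^3.0974 = 8.559; the largest integer n is 8.

8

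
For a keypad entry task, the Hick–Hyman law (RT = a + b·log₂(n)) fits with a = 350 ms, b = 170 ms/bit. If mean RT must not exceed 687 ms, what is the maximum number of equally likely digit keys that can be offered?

3

Information budget: (687 − 350)/170 = 1.9824 bits, so n ≤ 2^1.9824 = 3.951 → at most 3.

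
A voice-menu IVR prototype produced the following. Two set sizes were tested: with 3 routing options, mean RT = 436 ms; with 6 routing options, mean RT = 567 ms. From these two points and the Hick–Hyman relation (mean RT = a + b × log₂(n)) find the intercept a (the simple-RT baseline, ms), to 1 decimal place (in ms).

228.4 ms

The slope on a log₂ axis is (567 − 436) / (2.5850 − 1.5850) = 131.000 ms/bit.
Intercept: a = 436 − 131.000·log₂(3) = 228.370 ms.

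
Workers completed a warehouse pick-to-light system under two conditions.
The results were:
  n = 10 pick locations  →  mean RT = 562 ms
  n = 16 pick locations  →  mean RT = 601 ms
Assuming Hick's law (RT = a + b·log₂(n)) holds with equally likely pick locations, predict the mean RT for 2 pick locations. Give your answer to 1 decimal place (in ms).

428.5 ms

Fit slope and intercept:
  b = (601 − 562) / (log₂ 16 − log₂ 10) = 39 / (4 − 3.3219) = 57.516 ms/bit
  a = 562 − 57.516 × 3.3219 = 370.936 ms
Then RT(2) = 370.936 + 57.516 × log₂ 2 = 370.936 + 57.516 × 1 ≈ 428.452 ms.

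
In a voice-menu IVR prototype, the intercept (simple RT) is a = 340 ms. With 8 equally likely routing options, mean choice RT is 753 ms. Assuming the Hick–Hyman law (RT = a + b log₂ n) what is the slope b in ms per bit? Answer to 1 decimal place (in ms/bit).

b = (753 − 340) / log₂(8) = 413 / 3 = 137.667 ms/bit.

137.7 ms/bit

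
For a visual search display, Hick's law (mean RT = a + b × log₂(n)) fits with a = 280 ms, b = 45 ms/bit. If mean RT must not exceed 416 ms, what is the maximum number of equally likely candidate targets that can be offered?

8

45·log₂ n ≤ 416 − 280 = 136, giving log₂ n ≤ 3.0222 and n ≤ 8.124. The largest whole number is 8.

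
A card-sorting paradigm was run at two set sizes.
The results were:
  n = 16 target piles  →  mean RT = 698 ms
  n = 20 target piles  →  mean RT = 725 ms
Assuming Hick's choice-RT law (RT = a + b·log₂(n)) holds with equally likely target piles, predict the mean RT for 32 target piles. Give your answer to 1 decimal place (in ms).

781.9 ms

Fit slope and intercept:
  b = (725 − 698) / (log₂ 20 − log₂ 16) = 27 / (4.3219 − 4) = 83.870 ms/bit
  a = 698 − 83.870 × 4 = 362.521 ms
Then RT(32) = 362.521 + 83.870 × log₂ 32 = 362.521 + 83.870 × 5 ≈ 781.870 ms.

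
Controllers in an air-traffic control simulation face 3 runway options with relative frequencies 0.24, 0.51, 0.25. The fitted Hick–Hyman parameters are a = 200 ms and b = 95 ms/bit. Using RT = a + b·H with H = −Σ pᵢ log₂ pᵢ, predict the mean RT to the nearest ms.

342 ms

Entropy contributions −pᵢ log₂ pᵢ: 0.4941, 0.4954, 0.5000; sum H = 1.4896 bits.
RT = a + bH = 200 + 95·1.4896 = 341.51 ms.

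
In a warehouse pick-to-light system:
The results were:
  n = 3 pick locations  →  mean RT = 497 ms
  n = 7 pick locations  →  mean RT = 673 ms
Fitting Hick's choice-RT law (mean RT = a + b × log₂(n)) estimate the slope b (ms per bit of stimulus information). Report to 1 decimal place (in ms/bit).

144.0 ms/bit

b = (RT₂ − RT₁)/(log₂ n₂ − log₂ n₁) = (673 − 497)/(2.8074 − 1.5850) = 143.980 ms/bit.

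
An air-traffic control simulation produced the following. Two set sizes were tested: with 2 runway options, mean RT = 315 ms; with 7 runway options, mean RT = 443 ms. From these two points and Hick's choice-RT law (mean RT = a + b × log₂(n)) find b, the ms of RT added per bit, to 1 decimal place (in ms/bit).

The slope on a log₂ axis is (443 − 315) / (2.8074 − 1) = 70.822 ms/bit.

70.8 ms/bit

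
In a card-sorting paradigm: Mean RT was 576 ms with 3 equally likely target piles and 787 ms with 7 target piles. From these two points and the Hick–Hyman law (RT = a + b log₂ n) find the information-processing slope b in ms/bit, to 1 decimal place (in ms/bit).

b = (RT₂ − RT₁)/(log₂ n₂ − log₂ n₁) = (787 − 576)/(2.8074 − 1.5850) = 172.612 ms/bit.

172.6 ms/bit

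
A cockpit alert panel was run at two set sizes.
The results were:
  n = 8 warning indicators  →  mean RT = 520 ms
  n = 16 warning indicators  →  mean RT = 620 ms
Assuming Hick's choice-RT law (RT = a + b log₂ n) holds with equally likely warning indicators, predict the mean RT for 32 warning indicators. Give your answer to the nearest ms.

720 ms

Fit slope and intercept:
  b = (620 − 520) / (log₂ 16 − log₂ 8) = 100 / (4 − 3) = 100 ms/bit
  a = 520 − 100 × 3 = 220 ms
Then RT(32) = 220 + 100 × log₂ 32 = 220 + 100 × 5 ≈ 720.000 ms.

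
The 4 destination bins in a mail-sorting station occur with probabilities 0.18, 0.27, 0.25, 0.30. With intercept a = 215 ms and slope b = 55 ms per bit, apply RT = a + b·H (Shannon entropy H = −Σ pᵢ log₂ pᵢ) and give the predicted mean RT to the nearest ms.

324 ms

H = 0.18·log₂(1/0.18) + 0.27·log₂(1/0.27) + 0.25·log₂(1/0.25) + 0.30·log₂(1/0.30) = 1.9764 bits.
RT = 215 + 55 × 1.9764 = 323.70 ms.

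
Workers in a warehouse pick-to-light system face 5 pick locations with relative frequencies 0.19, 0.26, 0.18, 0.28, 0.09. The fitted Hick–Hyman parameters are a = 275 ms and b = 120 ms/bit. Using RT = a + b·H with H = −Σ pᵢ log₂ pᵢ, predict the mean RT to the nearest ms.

543 ms

H = 0.19·log₂(1/0.19) + 0.26·log₂(1/0.26) + 0.18·log₂(1/0.18) + 0.28·log₂(1/0.28) + 0.09·log₂(1/0.09) = 2.2327 bits.
RT = 275 + 120 × 2.2327 = 542.92 ms.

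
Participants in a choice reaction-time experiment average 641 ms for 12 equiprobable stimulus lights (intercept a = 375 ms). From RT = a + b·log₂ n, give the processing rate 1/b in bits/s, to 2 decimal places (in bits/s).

13.48 bits/s

Choice component = 641 − 375 = 266 ms over log₂(12) = 3.5850 bits.
b = 266 / 3.5850 = 74.199 ms/bit, so 1/b = 13.477 bits/s.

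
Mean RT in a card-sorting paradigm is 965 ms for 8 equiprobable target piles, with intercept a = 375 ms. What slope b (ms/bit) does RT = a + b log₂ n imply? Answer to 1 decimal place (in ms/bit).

log₂(8) = 3 bits.
b = (RT − a)/log₂ n = (965 − 375) / 3 = 196.667 ms/bit.

196.7 ms/bit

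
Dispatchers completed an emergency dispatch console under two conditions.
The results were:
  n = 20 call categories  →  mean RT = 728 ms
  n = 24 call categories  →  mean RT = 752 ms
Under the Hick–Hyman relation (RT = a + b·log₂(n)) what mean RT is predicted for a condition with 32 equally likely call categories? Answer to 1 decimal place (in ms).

789.9 ms

Solve the two-equation system in a and b:
  b = (752 − 728) / (log₂ 24 − log₂ 20) = 24 / (4.5850 − 4.3219) = 91.243 ms/bit
  a = 728 − 91.243 × 4.3219 = 333.655 ms
Then RT(32) = 333.655 + 91.243 × log₂ 32 = 333.655 + 91.243 × 5 ≈ 789.869 ms.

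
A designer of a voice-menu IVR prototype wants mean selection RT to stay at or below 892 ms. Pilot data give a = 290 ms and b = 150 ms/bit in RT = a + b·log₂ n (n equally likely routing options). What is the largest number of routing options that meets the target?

16

Information budget: (892 − 290)/150 = 4.0133 bits, so n ≤ 2^4.0133 = 16.149 → at most 16.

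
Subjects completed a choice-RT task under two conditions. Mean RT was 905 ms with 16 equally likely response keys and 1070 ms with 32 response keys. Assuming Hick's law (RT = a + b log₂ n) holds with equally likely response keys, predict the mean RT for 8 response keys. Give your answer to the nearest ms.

With log₂ n on the abscissa the relation is linear; from the two conditions:
  b = (1070 − 905) / (log₂ 32 − log₂ 16) = 165 / (5 − 4) = 165 ms/bit
  a = 905 − 165 × 4 = 245 ms
Then RT(8) = 245 + 165 × log₂ 8 = 245 + 165 × 3 ≈ 740.000 ms.

740 ms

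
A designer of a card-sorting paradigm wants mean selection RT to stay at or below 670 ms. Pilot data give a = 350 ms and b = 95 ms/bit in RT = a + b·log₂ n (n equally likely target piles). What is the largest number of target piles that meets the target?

10

Information budget: (670 − 350)/95 = 3.3684 bits, so n ≤ 2^3.3684 = 10.328 → at most 10.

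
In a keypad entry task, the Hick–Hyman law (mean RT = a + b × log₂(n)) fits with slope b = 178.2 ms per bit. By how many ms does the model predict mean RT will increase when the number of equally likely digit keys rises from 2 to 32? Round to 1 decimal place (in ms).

712.8 ms

Only the slope matters, since a is common to both: ΔRT = b·log₂(n₂/n₁).
log₂(32) − log₂(2) = log₂(32/2) = log₂(16) = 4.
ΔRT = 178.2 × 4.0000 = 712.800 ms.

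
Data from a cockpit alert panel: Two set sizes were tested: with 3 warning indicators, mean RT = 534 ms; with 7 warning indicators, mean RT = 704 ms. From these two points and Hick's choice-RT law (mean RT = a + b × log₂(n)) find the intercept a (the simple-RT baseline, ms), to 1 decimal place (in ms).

b = (RT₂ − RT₁)/(log₂ n₂ − log₂ n₁) = (704 − 534)/(2.8074 − 1.5850) = 139.072 ms/bit.
Intercept: a = 534 − 139.072·log₂(3) = 313.577 ms.

313.6 ms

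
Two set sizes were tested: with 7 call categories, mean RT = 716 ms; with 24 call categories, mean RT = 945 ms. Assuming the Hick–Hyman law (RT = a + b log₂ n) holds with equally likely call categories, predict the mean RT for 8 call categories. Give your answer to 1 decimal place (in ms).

With log₂ n on the abscissa the relation is linear; from the two conditions:
  b = (945 − 716) / (log₂ 24 − log₂ 7) = 229 / (4.5850 − 2.8074) = 128.825 ms/bit
  a = 716 − 128.825 × 2.8074 = 354.343 ms
Then RT(8) = 354.343 + 128.825 × log₂ 8 = 354.343 + 128.825 × 3 ≈ 740.817 ms.

740.8 ms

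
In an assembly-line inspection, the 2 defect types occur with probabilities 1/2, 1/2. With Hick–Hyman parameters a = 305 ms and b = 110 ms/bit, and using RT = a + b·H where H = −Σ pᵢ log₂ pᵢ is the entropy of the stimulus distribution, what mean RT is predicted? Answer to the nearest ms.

415 ms

H = −Σ pᵢ log₂ pᵢ = 0.5·1 + 0.5·1 = 1.000 bits.
RT = 305 + 110 × 1.000 = 415.00 ms.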